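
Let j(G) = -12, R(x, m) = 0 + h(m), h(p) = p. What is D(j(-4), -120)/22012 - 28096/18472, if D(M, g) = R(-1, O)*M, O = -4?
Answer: -19298828/12706427 ≈ -1.5188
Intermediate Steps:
R(x, m) = m (R(x, m) = 0 + m = m)
D(M, g) = -4*M
D(j(-4), -120)/22012 - 28096/18472 = -4*(-12)/22012 - 28096/18472 = 48*(1/22012) - 28096*1/18472 = 12/5503 - 3512/2309 = -19298828/12706427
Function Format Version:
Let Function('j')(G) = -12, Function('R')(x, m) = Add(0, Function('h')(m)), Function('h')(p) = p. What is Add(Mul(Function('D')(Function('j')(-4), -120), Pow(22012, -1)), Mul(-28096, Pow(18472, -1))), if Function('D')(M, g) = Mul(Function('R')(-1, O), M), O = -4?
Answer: Rational(-19298828, 12706427) ≈ -1.5188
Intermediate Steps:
Function('R')(x, m) = m (Function('R')(x, m) = Add(0, m) = m)
Function('D')(M, g) = Mul(-4, M)
Add(Mul(Function('D')(Function('j')(-4), -120), Pow(22012, -1)), Mul(-28096, Pow(18472, -1))) = Add(Mul(Mul(-4, -12), Pow(22012, -1)), Mul(-28096, Pow(18472, -1))) = Add(Mul(48, Rational(1, 22012)), Mul(-28096, Rational(1, 18472))) = Add(Rational(12, 5503), Rational(-3512, 2309)) = Rational(-19298828, 12706427)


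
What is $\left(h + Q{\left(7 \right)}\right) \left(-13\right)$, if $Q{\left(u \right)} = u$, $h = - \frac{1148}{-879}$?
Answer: $- \frac{94913}{879} \approx -107.98$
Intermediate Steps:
$h = \frac{1148}{879}$ ($h = \left(-1148\right) \left(- \frac{1}{879}\right) = \frac{1148}{879} \approx 1.306$)
$\left(h + Q{\left(7 \right)}\right) \left(-13\right) = \left(\frac{1148}{879} + 7\right) \left(-13\right) = \frac{7301}{879} \left(-13\right) = - \frac{94913}{879}$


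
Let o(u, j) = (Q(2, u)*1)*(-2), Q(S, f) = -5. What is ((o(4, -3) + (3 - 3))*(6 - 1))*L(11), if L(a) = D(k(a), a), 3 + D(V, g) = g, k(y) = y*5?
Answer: 400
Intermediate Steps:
k(y) = 5*y
D(V, g) = -3 + g
o(u, j) = 10 (o(u, j) = -5*1*(-2) = -5*(-2) = 10)
L(a) = -3 + a
((o(4, -3) + (3 - 3))*(6 - 1))*L(11) = ((10 + (3 - 3))*(6 - 1))*(-3 + 11) = ((10 + 0)*5)*8 = (10*5)*8 = 50*8 = 400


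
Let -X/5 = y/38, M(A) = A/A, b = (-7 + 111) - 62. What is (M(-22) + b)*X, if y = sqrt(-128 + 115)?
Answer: -215*I*sqrt(13)/38 ≈ -20.4*I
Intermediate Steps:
y = I*sqrt(13) (y = sqrt(-13) = I*sqrt(13) ≈ 3.6056*I)
b = 42 (b = 104 - 62 = 42)
M(A) = 1
X = -5*I*sqrt(13)/38 ≈ -0.47441*I
(M(-22) + b)*X = (1 + 42)*(-5*I*sqrt(13)/38) = 43*(-5*I*sqrt(13)/38) = -215*I*sqrt(13)/38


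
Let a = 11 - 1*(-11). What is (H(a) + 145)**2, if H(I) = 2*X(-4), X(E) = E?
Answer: 18769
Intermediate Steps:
a = 22 (a = 11 + 11 = 22)
H(I) = -8 (H(I) = 2*(-4) = -8)
(H(a) + 145)**2 = (-8 + 145)**2 = 137**2 = 18769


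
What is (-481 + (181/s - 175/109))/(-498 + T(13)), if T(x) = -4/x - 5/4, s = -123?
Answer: 337481092/348273639 ≈ 0.96901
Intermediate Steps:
T(x) = -5/4 - 4/x (T(x) = -4/x - 5*¼ = -4/x - 5/4 = -5/4 - 4/x)
(-481 + (181/s - 175/109))/(-498 + T(13)) = (-481 + (181/(-123) - 175/109))/(-498 + (-5/4 - 4/13)) = (-481 + (181*(-1/123) - 175*1/109))/(-498 + (-5/4 - 4*1/13)) = (-481 + (-181/123 - 175/109))/(-498 + (-5/4 - 4/13)) = (-481 - 41254/13407)/(-498 - 81/52) = -6490021/(13407*(-25977/52)) = -6490021/13407*(-52/25977) = 337481092/348273639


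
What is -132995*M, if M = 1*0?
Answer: 0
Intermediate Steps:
M = 0
-132995*M = -132995*0 = 0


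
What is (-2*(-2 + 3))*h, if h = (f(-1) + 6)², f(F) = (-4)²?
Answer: -968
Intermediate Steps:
f(F) = 16
h = 484 (h = (16 + 6)² = 22² = 484)
(-2*(-2 + 3))*h = -2*(-2 + 3)*484 = -2*1*484 = -2*484 = -968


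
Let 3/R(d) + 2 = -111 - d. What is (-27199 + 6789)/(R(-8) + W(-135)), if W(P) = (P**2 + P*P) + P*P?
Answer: -357175/956812 ≈ -0.37330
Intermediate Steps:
R(d) = 3/(-113 - d) (R(d) = 3/(-2 + (-111 - d)) = 3/(-113 - d))
W(P) = 3*P**2 (W(P) = (P**2 + P**2) + P**2 = 2*P**2 + P**2 = 3*P**2)
(-27199 + 6789)/(R(-8) + W(-135)) = (-27199 + 6789)/(-3/(113 - 8) + 3*(-135)**2) = -20410/(-3/105 + 3*18225) = -20410/(-3*1/105 + 54675) = -20410/(-1/35 + 54675) = -20410/1913624/35 = -20410*35/1913624 = -357175/956812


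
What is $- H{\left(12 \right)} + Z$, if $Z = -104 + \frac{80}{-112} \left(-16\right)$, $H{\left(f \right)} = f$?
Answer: $- \frac{732}{7} \approx -104.57$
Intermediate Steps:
$Z = - \frac{648}{7}$ ($Z = -104 + 80 \left(- \frac{1}{112}\right) \left(-16\right) = -104 - - \frac{80}{7} = -104 + \frac{80}{7} = - \frac{648}{7} \approx -92.571$)
$- H{\left(12 \right)} + Z = \left(-1\right) 12 - \frac{648}{7} = -12 - \frac{648}{7} = - \frac{732}{7}$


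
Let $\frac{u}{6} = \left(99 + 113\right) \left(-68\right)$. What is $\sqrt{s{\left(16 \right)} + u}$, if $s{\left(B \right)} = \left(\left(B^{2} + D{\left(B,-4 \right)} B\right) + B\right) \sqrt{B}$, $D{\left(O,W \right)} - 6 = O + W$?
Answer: $4 i \sqrt{5266} \approx 290.27 i$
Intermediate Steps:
$D{\left(O,W \right)} = 6 + O + W$ ($D{\left(O,W \right)} = 6 + \left(O + W\right) = 6 + O + W$)
$s{\left(B \right)} = \sqrt{B} \left(B + B^{2} + B \left(2 + B\right)\right)$ ($s{\left(B \right)} = \left(\left(B^{2} + \left(6 + B - 4\right) B\right) + B\right) \sqrt{B} = \left(\left(B^{2} + \left(2 + B\right) B\right) + B\right) \sqrt{B} = \left(\left(B^{2} + B \left(2 + B\right)\right) + B\right) \sqrt{B} = \left(B + B^{2} + B \left(2 + B\right)\right) \sqrt{B} = \sqrt{B} \left(B + B^{2} + B \left(2 + B\right)\right)$)
$u = -86496$ ($u = 6 \left(99 + 113\right) \left(-68\right) = 6 \cdot 212 \left(-68\right) = 6 \left(-14416\right) = -86496$)
$\sqrt{s{\left(16 \right)} + u} = \sqrt{16^{\frac{3}{2}} \left(3 + 2 \cdot 16\right) - 86496} = \sqrt{64 \left(3 + 32\right) - 86496} = \sqrt{64 \cdot 35 - 86496} = \sqrt{2240 - 86496} = \sqrt{-84256} = 4 i \sqrt{5266}$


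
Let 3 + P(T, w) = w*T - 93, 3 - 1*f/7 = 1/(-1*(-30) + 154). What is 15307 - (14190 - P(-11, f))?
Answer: 145437/184 ≈ 790.42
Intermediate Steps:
f = 3857/184 (f = 21 - 7/(-1*(-30) + 154) = 21 - 7/(30 + 154) = 21 - 7/184 = 3857/184 ≈ 20.962)
P(T, w) = -96 + T*w (P(T, w) = -3 + (w*T - 93) = -3 + (T*w - 93) = -3 + (-93 + T*w) = -96 + T*w)
15307 - (14190 - P(-11, f)) = 15307 - (14190 - (-96 - 11*3857/184)) = 15307 - (14190 - (-96 - 42427/184)) = 15307 - (14190 - 1*(-60091/184)) = 15307 - (14190 + 60091/184) = 15307 - 1*2671051/184 = 15307 - 2671051/184 = 145437/184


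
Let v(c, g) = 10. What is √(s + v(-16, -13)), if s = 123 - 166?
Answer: I*√33 ≈ 5.7446*I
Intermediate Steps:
s = -43
√(s + v(-16, -13)) = √(-43 + 10) = √(-33) = I*√33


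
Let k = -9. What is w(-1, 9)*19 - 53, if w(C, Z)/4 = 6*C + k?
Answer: -1193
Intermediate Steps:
w(C, Z) = -36 + 24*C (w(C, Z) = 4*(6*C - 9) = 4*(-9 + 6*C) = -36 + 24*C)
w(-1, 9)*19 - 53 = (-36 + 24*(-1))*19 - 53 = (-36 - 24)*19 - 53 = -60*19 - 53 = -1140 - 53 = -1193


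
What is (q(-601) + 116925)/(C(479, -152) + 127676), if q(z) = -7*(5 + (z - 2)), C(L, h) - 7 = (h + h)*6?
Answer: 121111/125859 ≈ 0.96228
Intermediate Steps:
C(L, h) = 7 + 12*h (C(L, h) = 7 + (h + h)*6 = 7 + (2*h)*6 = 7 + 12*h)
q(z) = -21 - 7*z (q(z) = -7*(5 + (-2 + z)) = -7*(3 + z) = -21 - 7*z)
(q(-601) + 116925)/(C(479, -152) + 127676) = ((-21 - 7*(-601)) + 116925)/((7 + 12*(-152)) + 127676) = ((-21 + 4207) + 116925)/((7 - 1824) + 127676) = (4186 + 116925)/(-1817 + 127676) = 121111/125859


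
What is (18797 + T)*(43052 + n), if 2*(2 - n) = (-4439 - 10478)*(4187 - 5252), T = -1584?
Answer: -271973954861/2 ≈ -1.3599e+11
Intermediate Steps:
n = -15886601/2 (n = 2 - (-4439 - 10478)*(4187 - 5252)/2 = 2 - (-14917)*(-1065)/2 = 2 - ½*15886605 = 2 - 15886605/2 = -15886601/2 ≈ -7.9433e+6)
(18797 + T)*(43052 + n) = (18797 - 1584)*(43052 - 15886601/2) = 17213*(-15800497/2) = -271973954861/2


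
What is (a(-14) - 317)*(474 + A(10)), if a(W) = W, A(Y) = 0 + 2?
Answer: -157556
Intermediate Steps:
A(Y) = 2
(a(-14) - 317)*(474 + A(10)) = (-14 - 317)*(474 + 2) = -331*476 = -157556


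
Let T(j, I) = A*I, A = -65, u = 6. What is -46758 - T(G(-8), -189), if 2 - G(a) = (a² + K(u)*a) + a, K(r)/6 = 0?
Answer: -59043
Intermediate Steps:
K(r) = 0 (K(r) = 6*0 = 0)
G(a) = 2 - a - a² (G(a) = 2 - ((a² + 0*a) + a) = 2 - ((a² + 0) + a) = 2 - (a² + a) = 2 - (a + a²) = 2 + (-a - a²) = 2 - a - a²)
T(j, I) = -65*I
-46758 - T(G(-8), -189) = -46758 - (-65)*(-189) = -46758 - 1*12285 = -46758 - 12285 = -59043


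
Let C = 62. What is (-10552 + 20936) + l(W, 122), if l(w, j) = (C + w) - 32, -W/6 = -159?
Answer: 11368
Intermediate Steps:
W = 954 (W = -6*(-159) = 954)
l(w, j) = 30 + w (l(w, j) = (62 + w) - 32 = 30 + w)
(-10552 + 20936) + l(W, 122) = (-10552 + 20936) + (30 + 954) = 10384 + 984 = 11368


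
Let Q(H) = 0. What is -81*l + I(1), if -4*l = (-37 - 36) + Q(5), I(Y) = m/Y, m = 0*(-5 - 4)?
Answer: -5913/4 ≈ -1478.3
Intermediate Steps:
m = 0 (m = 0*(-9) = 0)
I(Y) = 0 (I(Y) = 0/Y = 0)
l = 73/4 (l = -((-37 - 36) + 0)/4 = -(-73 + 0)/4 = -1/4*(-73) = 73/4 ≈ 18.250)
-81*l + I(1) = -81*73/4 + 0 = -5913/4 + 0 = -5913/4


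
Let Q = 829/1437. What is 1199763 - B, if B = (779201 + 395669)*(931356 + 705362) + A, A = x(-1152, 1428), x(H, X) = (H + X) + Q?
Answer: -2763249946098430/1437 ≈ -1.9229e+12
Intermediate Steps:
Q = 829/1437 (Q = 829*(1/1437) = 829/1437 ≈ 0.57690)
x(H, X) = 829/1437 + H + X (x(H, X) = (H + X) + 829/1437 = 829/1437 + H + X)
A = 397441/1437 (A = 829/1437 - 1152 + 1428 = 397441/1437 ≈ 276.58)
B = 2763251670157861/1437 (B = (779201 + 395669)*(931356 + 705362) + 397441/1437 = 1174870*1636718 + 397441/1437 = 1922930876660 + 397441/1437 = 2763251670157861/1437 ≈ 1.9229e+12)
1199763 - B = 1199763 - 1*2763251670157861/1437 = 1199763 - 2763251670157861/1437 = -2763249946098430/1437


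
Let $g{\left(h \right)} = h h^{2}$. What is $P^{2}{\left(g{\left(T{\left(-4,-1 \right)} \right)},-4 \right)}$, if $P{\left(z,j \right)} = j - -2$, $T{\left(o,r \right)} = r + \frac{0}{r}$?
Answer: $4$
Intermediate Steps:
$T{\left(o,r \right)} = r$ ($T{\left(o,r \right)} = r + 0 = r$)
$g{\left(h \right)} = h^{3}$
$P{\left(z,j \right)} = 2 + j$ ($P{\left(z,j \right)} = j + 2 = 2 + j$)
$P^{2}{\left(g{\left(T{\left(-4,-1 \right)} \right)},-4 \right)} = \left(2 - 4\right)^{2} = \left(-2\right)^{2} = 4$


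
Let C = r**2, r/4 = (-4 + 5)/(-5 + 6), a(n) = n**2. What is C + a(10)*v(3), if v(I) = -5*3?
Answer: -1484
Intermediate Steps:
r = 4 (r = 4*((-4 + 5)/(-5 + 6)) = 4*(1/1) = 4*(1*1) = 4*1 = 4)
v(I) = -15
C = 16 (C = 4**2 = 16)
C + a(10)*v(3) = 16 + 10**2*(-15) = 16 + 100*(-15) = 16 - 1500 = -1484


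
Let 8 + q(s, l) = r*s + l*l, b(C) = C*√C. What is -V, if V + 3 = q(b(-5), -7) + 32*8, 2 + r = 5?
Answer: -294 + 15*I*√5 ≈ -294.0 + 33.541*I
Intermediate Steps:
r = 3 (r = -2 + 5 = 3)
b(C) = C^(3/2)
q(s, l) = -8 + l² + 3*s (q(s, l) = -8 + (3*s + l*l) = -8 + (3*s + l²) = -8 + (l² + 3*s) = -8 + l² + 3*s)
V = 294 - 15*I*√5 (V = -3 + ((-8 + (-7)² + 3*(-5)^(3/2)) + 32*8) = -3 + ((-8 + 49 + 3*(-5*I*√5)) + 256) = -3 + ((-8 + 49 - 15*I*√5) + 256) = -3 + ((41 - 15*I*√5) + 256) = -3 + (297 - 15*I*√5) = 294 - 15*I*√5 ≈ 294.0 - 33.541*I)
-V = -(294 - 15*I*√5) = -294 + 15*I*√5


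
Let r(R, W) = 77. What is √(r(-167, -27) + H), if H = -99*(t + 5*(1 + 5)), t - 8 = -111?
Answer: 2*√1826 ≈ 85.463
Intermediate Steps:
t = -103 (t = 8 - 111 = -103)
H = 7227 (H = -99*(-103 + 5*(1 + 5)) = -99*(-103 + 5*6) = -99*(-103 + 30) = -99*(-73) = 7227)
√(r(-167, -27) + H) = √(77 + 7227) = √7304 = 2*√1826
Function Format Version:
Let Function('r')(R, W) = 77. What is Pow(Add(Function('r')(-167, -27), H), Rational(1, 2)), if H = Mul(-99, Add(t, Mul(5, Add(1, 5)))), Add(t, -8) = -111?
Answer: Mul(2, Pow(1826, Rational(1, 2))) ≈ 85.463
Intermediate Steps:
t = -103 (t = Add(8, -111) = -103)
H = 7227 (H = Mul(-99, Add(-103, Mul(5, Add(1, 5)))) = Mul(-99, Add(-103, Mul(5, 6))) = Mul(-99, Add(-103, 30)) = Mul(-99, -73) = 7227)
Pow(Add(Function('r')(-167, -27), H), Rational(1, 2)) = Pow(Add(77, 7227), Rational(1, 2)) = Pow(7304, Rational(1, 2)) = Mul(2, Pow(1826, Rational(1, 2)))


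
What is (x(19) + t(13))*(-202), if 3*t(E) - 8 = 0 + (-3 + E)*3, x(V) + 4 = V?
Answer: -16766/3 ≈ -5588.7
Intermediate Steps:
x(V) = -4 + V
t(E) = -⅓ + E (t(E) = 8/3 + (0 + (-3 + E)*3)/3 = 8/3 + (0 + (-9 + 3*E))/3 = 8/3 + (-9 + 3*E)/3 = 8/3 + (-3 + E) = -⅓ + E)
(x(19) + t(13))*(-202) = ((-4 + 19) + (-⅓ + 13))*(-202) = (15 + 38/3)*(-202) = (83/3)*(-202) = -16766/3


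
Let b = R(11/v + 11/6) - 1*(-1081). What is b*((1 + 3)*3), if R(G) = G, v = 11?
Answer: 13006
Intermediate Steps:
b = 6503/6 (b = (11/11 + 11/6) - 1*(-1081) = (11*(1/11) + 11*(⅙)) + 1081 = (1 + 11/6) + 1081 = 17/6 + 1081 = 6503/6 ≈ 1083.8)
b*((1 + 3)*3) = 6503*((1 + 3)*3)/6 = 6503*(4*3)/6 = (6503/6)*12 = 13006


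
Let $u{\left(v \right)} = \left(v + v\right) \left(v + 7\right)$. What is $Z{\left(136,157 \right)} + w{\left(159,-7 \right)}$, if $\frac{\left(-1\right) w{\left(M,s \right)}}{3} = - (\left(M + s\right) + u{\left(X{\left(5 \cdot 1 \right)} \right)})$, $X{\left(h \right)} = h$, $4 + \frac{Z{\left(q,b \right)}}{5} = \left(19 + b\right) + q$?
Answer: $2356$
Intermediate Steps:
$Z{\left(q,b \right)} = 75 + 5 b + 5 q$ ($Z{\left(q,b \right)} = -20 + 5 \left(\left(19 + b\right) + q\right) = -20 + 5 \left(19 + b + q\right) = -20 + \left(95 + 5 b + 5 q\right) = 75 + 5 b + 5 q$)
$u{\left(v \right)} = 2 v \left(7 + v\right)$
$w{\left(M,s \right)} = 360 + 3 M + 3 s$ ($w{\left(M,s \right)} = - 3 \left(- (\left(M + s\right) + 2 \cdot 5 \cdot 1 \left(7 + 5 \cdot 1\right))\right) = - 3 \left(- (\left(M + s\right) + 2 \cdot 5 \left(7 + 5\right))\right) = - 3 \left(- (\left(M + s\right) + 2 \cdot 5 \cdot 12)\right) = - 3 \left(- (\left(M + s\right) + 120)\right) = - 3 \left(- (120 + M + s)\right) = - 3 \left(-120 - M - s\right) = 360 + 3 M + 3 s$)
$Z{\left(136,157 \right)} + w{\left(159,-7 \right)} = \left(75 + 5 \cdot 157 + 5 \cdot 136\right) + \left(360 + 3 \cdot 159 + 3 \left(-7\right)\right) = \left(75 + 785 + 680\right) + \left(360 + 477 - 21\right) = 1540 + 816 = 2356$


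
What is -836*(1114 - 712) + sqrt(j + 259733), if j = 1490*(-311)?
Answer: -336072 + I*sqrt(203657) ≈ -3.3607e+5 + 451.28*I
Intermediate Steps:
j = -463390
-836*(1114 - 712) + sqrt(j + 259733) = -836*(1114 - 712) + sqrt(-463390 + 259733) = -836*402 + sqrt(-203657) = -336072 + I*sqrt(203657)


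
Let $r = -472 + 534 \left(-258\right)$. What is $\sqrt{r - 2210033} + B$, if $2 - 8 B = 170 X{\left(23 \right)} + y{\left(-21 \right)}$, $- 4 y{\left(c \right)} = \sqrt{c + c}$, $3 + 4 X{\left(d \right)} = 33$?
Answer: $- \frac{1273}{8} + i \sqrt{2348277} + \frac{i \sqrt{42}}{32} \approx -159.13 + 1532.6 i$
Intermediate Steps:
$X{\left(d \right)} = \frac{15}{2}$ ($X{\left(d \right)} = - \frac{3}{4} + \frac{1}{4} \cdot 33 = - \frac{3}{4} + \frac{33}{4} = \frac{15}{2}$)
$y{\left(c \right)} = - \frac{\sqrt{2} \sqrt{c}}{4}$ ($y{\left(c \right)} = - \frac{\sqrt{c + c}}{4} = - \frac{\sqrt{2 c}}{4} = - \frac{\sqrt{2} \sqrt{c}}{4}$)
$r = -138244$ ($r = -472 - 137772 = -138244$)
$B = - \frac{1273}{8} + \frac{i \sqrt{42}}{32}$ ($B = \frac{1}{4} - \frac{170 \cdot \frac{15}{2} - \frac{\sqrt{2} \sqrt{-21}}{4}}{8} = \frac{1}{4} - \frac{1275 - \frac{\sqrt{2} i \sqrt{21}}{4}}{8} = \frac{1}{4} - \frac{1275 - \frac{i \sqrt{42}}{4}}{8} = \frac{1}{4} - \left(\frac{1275}{8} - \frac{i \sqrt{42}}{32}\right) = - \frac{1273}{8} + \frac{i \sqrt{42}}{32} \approx -159.13 + 0.20252 i$)
$\sqrt{r - 2210033} + B = \sqrt{-138244 - 2210033} - \left(\frac{1273}{8} - \frac{i \sqrt{42}}{32}\right) = \sqrt{-2348277} - \left(\frac{1273}{8} - \frac{i \sqrt{42}}{32}\right) = i \sqrt{2348277} - \left(\frac{1273}{8} - \frac{i \sqrt{42}}{32}\right) = - \frac{1273}{8} + i \sqrt{2348277} + \frac{i \sqrt{42}}{32}$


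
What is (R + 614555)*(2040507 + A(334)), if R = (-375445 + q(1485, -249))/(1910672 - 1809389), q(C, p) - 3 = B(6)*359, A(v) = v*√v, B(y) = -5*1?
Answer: 864003367569468/689 + 2969908762936*√334/14469 ≈ 1.2577e+12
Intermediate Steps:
B(y) = -5
A(v) = v^(3/2)
q(C, p) = -1792 (q(C, p) = 3 - 5*359 = 3 - 1795 = -1792)
R = -53891/14469 (R = (-375445 - 1792)/(1910672 - 1809389) = -377237/101283 = -377237*1/101283 = -53891/14469 ≈ -3.7246)
(R + 614555)*(2040507 + A(334)) = (-53891/14469 + 614555)*(2040507 + 334^(3/2)) = 8891942404*(2040507 + 334*√334)/14469 = 864003367569468/689 + 2969908762936*√334/14469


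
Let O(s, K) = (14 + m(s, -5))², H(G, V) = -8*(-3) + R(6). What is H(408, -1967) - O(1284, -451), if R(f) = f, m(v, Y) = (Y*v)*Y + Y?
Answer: -1030987851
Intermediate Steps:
m(v, Y) = Y + v*Y² (m(v, Y) = v*Y² + Y = Y + v*Y²)
H(G, V) = 30 (H(G, V) = -8*(-3) + 6 = 24 + 6 = 30)
O(s, K) = (9 + 25*s)² (O(s, K) = (14 - 5*(1 - 5*s))² = (14 + (-5 + 25*s))² = (9 + 25*s)²)
H(408, -1967) - O(1284, -451) = 30 - (9 + 25*1284)² = 30 - (9 + 32100)² = 30 - 1*32109² = 30 - 1*1030987881 = 30 - 1030987881 = -1030987851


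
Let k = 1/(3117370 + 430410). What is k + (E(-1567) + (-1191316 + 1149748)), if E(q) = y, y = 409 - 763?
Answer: -148730033159/3547780 ≈ -41922.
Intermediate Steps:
y = -354
E(q) = -354
k = 1/3547780 ≈ 2.8187e-7
k + (E(-1567) + (-1191316 + 1149748)) = 1/3547780 + (-354 + (-1191316 + 1149748)) = 1/3547780 + (-354 - 41568) = 1/3547780 - 41922 = -148730033159/3547780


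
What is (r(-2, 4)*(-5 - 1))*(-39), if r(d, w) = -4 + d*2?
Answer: -1872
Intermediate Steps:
r(d, w) = -4 + 2*d
(r(-2, 4)*(-5 - 1))*(-39) = ((-4 + 2*(-2))*(-5 - 1))*(-39) = ((-4 - 4)*(-6))*(-39) = -8*(-6)*(-39) = 48*(-39) = -1872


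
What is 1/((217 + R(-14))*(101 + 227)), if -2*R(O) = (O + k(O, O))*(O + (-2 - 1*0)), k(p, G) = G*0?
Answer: 1/34440 ≈ 2.9036e-5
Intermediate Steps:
k(p, G) = 0
R(O) = -O*(-2 + O)/2 (R(O) = -(O + 0)*(O + (-2 - 1*0))/2 = -O*(O + (-2 + 0))/2 = -O*(O - 2)/2 = -O*(-2 + O)/2)
1/((217 + R(-14))*(101 + 227)) = 1/((217 + (½)*(-14)*(2 - 1*(-14)))*(101 + 227)) = 1/((217 + (½)*(-14)*(2 + 14))*328) = 1/((217 + (½)*(-14)*16)*328) = 1/((217 - 112)*328) = 1/(105*328) = 1/34440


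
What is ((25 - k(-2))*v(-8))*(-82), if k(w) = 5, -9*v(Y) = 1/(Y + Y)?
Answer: -205/18 ≈ -11.389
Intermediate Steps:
v(Y) = -1/(18*Y) (v(Y) = -1/(9*(Y + Y)) = -1/(2*Y)/9 = -1/(18*Y))
((25 - k(-2))*v(-8))*(-82) = ((25 - 1*5)*(-1/18/(-8)))*(-82) = ((25 - 5)*(-1/18*(-⅛)))*(-82) = (20*(1/144))*(-82) = (5/36)*(-82) = -205/18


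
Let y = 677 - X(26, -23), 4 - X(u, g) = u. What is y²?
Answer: 488601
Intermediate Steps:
X(u, g) = 4 - u
y = 699 (y = 677 - (4 - 1*26) = 677 - (4 - 26) = 677 - 1*(-22) = 677 + 22 = 699)
y² = 699² = 488601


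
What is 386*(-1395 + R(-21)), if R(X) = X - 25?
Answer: -556226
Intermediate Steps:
R(X) = -25 + X
386*(-1395 + R(-21)) = 386*(-1395 + (-25 - 21)) = 386*(-1395 - 46) = 386*(-1441) = -556226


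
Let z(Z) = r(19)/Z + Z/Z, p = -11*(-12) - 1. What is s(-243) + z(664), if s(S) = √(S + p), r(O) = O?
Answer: 683/664 + 4*I*√7 ≈ 1.0286 + 10.583*I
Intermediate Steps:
p = 131 (p = 132 - 1 = 131)
z(Z) = 1 + 19/Z (z(Z) = 19/Z + Z/Z = 19/Z + 1 = 1 + 19/Z)
s(S) = √(131 + S) (s(S) = √(S + 131) = √(131 + S))
s(-243) + z(664) = √(131 - 243) + (19 + 664)/664 = √(-112) + (1/664)*683 = 4*I*√7 + 683/664 = 683/664 + 4*I*√7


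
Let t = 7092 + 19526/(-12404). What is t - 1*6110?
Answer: 6080601/6202 ≈ 980.43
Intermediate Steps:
t = 43974821/6202 (t = 7092 + 19526*(-1/12404) = 7092 - 9763/6202 = 43974821/6202 ≈ 7090.4)
t - 1*6110 = 43974821/6202 - 1*6110 = 43974821/6202 - 6110 = 6080601/6202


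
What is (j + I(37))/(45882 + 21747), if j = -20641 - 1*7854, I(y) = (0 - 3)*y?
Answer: -28606/67629 ≈ -0.42298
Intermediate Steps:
I(y) = -3*y
j = -28495 (j = -20641 - 7854 = -28495)
(j + I(37))/(45882 + 21747) = (-28495 - 3*37)/(45882 + 21747) = (-28495 - 111)/67629 = -28606*1/67629 = -28606/67629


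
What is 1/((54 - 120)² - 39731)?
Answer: -1/35375 ≈ -2.8269e-5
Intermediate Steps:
1/((54 - 120)² - 39731) = 1/((-66)² - 39731) = 1/(4356 - 39731) = 1/(-35375) = -1/35375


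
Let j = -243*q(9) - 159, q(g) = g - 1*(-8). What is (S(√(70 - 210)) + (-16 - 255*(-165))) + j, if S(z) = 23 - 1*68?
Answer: 37724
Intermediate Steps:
q(g) = 8 + g (q(g) = g + 8 = 8 + g)
S(z) = -45 (S(z) = 23 - 68 = -45)
j = -4290 (j = -243*(8 + 9) - 159 = -243*17 - 159 = -4131 - 159 = -4290)
(S(√(70 - 210)) + (-16 - 255*(-165))) + j = (-45 + (-16 - 255*(-165))) - 4290 = (-45 + (-16 + 42075)) - 4290 = (-45 + 42059) - 4290 = 42014 - 4290 = 37724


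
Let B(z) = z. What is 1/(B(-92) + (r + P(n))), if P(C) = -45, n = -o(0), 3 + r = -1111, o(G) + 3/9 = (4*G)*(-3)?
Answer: -1/1251 ≈ -0.00079936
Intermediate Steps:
o(G) = -⅓ - 12*G (o(G) = -⅓ + (4*G)*(-3) = -⅓ - 12*G)
r = -1114 (r = -3 - 1111 = -1114)
n = ⅓ (n = -(-⅓ - 12*0) = -(-⅓ + 0) = -1*(-⅓) = ⅓ ≈ 0.33333)
1/(B(-92) + (r + P(n))) = 1/(-92 + (-1114 - 45)) = 1/(-92 - 1159) = 1/(-1251) = -1/1251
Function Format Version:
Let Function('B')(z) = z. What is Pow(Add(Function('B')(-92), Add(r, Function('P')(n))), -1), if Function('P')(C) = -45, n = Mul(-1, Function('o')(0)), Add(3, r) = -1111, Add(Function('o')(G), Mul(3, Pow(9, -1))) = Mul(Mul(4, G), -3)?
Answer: Rational(-1, 1251) ≈ -0.00079936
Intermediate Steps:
Function('o')(G) = Add(Rational(-1, 3), Mul(-12, G)) (Function('o')(G) = Add(Rational(-1, 3), Mul(Mul(4, G), -3)) = Add(Rational(-1, 3), Mul(-12, G)))
r = -1114 (r = Add(-3, -1111) = -1114)
n = Rational(1, 3) (n = Mul(-1, Add(Rational(-1, 3), Mul(-12, 0))) = Mul(-1, Add(Rational(-1, 3), 0)) = Mul(-1, Rational(-1, 3)) = Rational(1, 3) ≈ 0.33333)
Pow(Add(Function('B')(-92), Add(r, Function('P')(n))), -1) = Pow(Add(-92, Add(-1114, -45)), -1) = Pow(Add(-92, -1159), -1) = Pow(-1251, -1) = Rational(-1, 1251)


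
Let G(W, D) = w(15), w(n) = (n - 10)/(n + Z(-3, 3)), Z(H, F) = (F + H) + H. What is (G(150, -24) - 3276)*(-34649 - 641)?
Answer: 693572015/6 ≈ 1.1560e+8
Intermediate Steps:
Z(H, F) = F + 2*H
w(n) = (-10 + n)/(-3 + n) (w(n) = (n - 10)/(n + (3 + 2*(-3))) = (-10 + n)/(n + (3 - 6)) = (-10 + n)/(n - 3) = (-10 + n)/(-3 + n))
G(W, D) = 5/12 (G(W, D) = (-10 + 15)/(-3 + 15) = 5/12)
(G(150, -24) - 3276)*(-34649 - 641) = (5/12 - 3276)*(-34649 - 641) = -39307/12*(-35290) = 693572015/6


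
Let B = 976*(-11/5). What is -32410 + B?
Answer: -172786/5 ≈ -34557.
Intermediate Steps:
B = -10736/5 (B = 976*(-11*⅕) = 976*(-11/5) = -10736/5 ≈ -2147.2)
-32410 + B = -32410 - 10736/5 = -172786/5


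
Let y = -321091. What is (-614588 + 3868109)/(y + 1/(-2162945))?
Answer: -2345728993115/231500724332 ≈ -10.133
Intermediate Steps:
(-614588 + 3868109)/(y + 1/(-2162945)) = (-614588 + 3868109)/(-321091 + 1/(-2162945)) = 3253521/(-321091 - 1/2162945) = 3253521/(-694502172996/2162945) = 3253521*(-2162945/694502172996) = -2345728993115/231500724332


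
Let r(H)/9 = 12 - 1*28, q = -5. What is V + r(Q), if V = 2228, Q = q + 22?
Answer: 2084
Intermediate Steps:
Q = 17 (Q = -5 + 22 = 17)
r(H) = -144 (r(H) = 9*(12 - 1*28) = 9*(12 - 28) = 9*(-16) = -144)
V + r(Q) = 2228 - 144 = 2084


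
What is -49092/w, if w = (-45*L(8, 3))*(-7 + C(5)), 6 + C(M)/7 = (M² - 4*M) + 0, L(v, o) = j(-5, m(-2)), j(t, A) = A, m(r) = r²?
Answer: -4091/210 ≈ -19.481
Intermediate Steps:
L(v, o) = 4 (L(v, o) = (-2)² = 4)
C(M) = -42 - 28*M + 7*M² (C(M) = -42 + 7*((M² - 4*M) + 0) = -42 + 7*(M² - 4*M) = -42 + (-28*M + 7*M²) = -42 - 28*M + 7*M²)
w = 2520 (w = (-45*4)*(-7 + (-42 - 28*5 + 7*5²)) = -180*(-7 + (-42 - 140 + 7*25)) = -180*(-7 + (-42 - 140 + 175)) = -180*(-7 - 7) = -180*(-14) = 2520)
-49092/w = -49092/2520 = -1*4091/210 = -4091/210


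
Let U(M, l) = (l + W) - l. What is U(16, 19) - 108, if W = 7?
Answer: -101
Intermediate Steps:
U(M, l) = 7 (U(M, l) = (l + 7) - l = (7 + l) - l = 7)
U(16, 19) - 108 = 7 - 108 = -101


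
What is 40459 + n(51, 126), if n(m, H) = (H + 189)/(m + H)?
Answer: 2387186/59 ≈ 40461.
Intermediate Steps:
n(m, H) = (189 + H)/(H + m)
40459 + n(51, 126) = 40459 + (189 + 126)/(126 + 51) = 40459 + 315/177 = 40459 + (1/177)*315 = 40459 + 105/59 = 2387186/59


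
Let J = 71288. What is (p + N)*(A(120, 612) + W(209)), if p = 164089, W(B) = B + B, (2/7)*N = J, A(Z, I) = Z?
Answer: 222515186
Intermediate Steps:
N = 249508 (N = (7/2)*71288 = 249508)
W(B) = 2*B
(p + N)*(A(120, 612) + W(209)) = (164089 + 249508)*(120 + 2*209) = 413597*(120 + 418) = 413597*538 = 222515186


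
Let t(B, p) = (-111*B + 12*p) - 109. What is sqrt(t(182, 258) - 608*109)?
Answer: I*sqrt(83487) ≈ 288.94*I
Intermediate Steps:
t(B, p) = -109 - 111*B + 12*p
sqrt(t(182, 258) - 608*109) = sqrt((-109 - 111*182 + 12*258) - 608*109) = sqrt((-109 - 20202 + 3096) - 66272) = sqrt(-17215 - 66272) = sqrt(-83487) = I*sqrt(83487)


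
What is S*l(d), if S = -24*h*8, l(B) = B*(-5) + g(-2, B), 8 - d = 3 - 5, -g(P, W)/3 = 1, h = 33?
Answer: 335808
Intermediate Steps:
g(P, W) = -3 (g(P, W) = -3*1 = -3)
d = 10 (d = 8 - (3 - 5) = 8 - 1*(-2) = 8 + 2 = 10)
l(B) = -3 - 5*B (l(B) = B*(-5) - 3 = -5*B - 3 = -3 - 5*B)
S = -6336 (S = -24*33*8 = -792*8 = -6336)
S*l(d) = -6336*(-3 - 5*10) = -6336*(-3 - 50) = -6336*(-53) = 335808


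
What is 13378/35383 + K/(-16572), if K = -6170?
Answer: 220006663/293183538 ≈ 0.75041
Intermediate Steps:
13378/35383 + K/(-16572) = 13378/35383 - 6170/(-16572) = 13378*(1/35383) - 6170*(-1/16572) = 13378/35383 + 3085/8286 = 220006663/293183538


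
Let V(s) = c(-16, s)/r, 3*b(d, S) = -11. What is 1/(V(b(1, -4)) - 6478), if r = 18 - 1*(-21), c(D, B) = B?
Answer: -117/757937 ≈ -0.00015437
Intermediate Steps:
b(d, S) = -11/3 (b(d, S) = (⅓)*(-11) = -11/3)
r = 39 (r = 18 + 21 = 39)
V(s) = s/39
1/(V(b(1, -4)) - 6478) = 1/((1/39)*(-11/3) - 6478) = 1/(-11/117 - 6478) = 1/(-757937/117) = -117/757937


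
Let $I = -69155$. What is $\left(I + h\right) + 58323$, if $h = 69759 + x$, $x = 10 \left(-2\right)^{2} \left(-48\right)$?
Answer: $57007$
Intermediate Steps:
$x = -1920$ ($x = 10 \cdot 4 \left(-48\right) = 40 \left(-48\right) = -1920$)
$h = 67839$ ($h = 69759 - 1920 = 67839$)
$\left(I + h\right) + 58323 = \left(-69155 + 67839\right) + 58323 = -1316 + 58323 = 57007$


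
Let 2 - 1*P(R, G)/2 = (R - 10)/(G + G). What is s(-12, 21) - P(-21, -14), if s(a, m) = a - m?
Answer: -487/14 ≈ -34.786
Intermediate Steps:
P(R, G) = 4 - (-10 + R)/G (P(R, G) = 4 - 2*(R - 10)/(G + G) = 4 - 2*(-10 + R)/(2*G) = 4 - 2*(-10 + R)*1/(2*G) = 4 - (-10 + R)/G)
s(-12, 21) - P(-21, -14) = (-12 - 1*21) - (10 - 1*(-21) + 4*(-14))/(-14) = (-12 - 21) - (-1)*(10 + 21 - 56)/14 = -33 - (-1)*(-25)/14 = -33 - 1*25/14 = -33 - 25/14 = -487/14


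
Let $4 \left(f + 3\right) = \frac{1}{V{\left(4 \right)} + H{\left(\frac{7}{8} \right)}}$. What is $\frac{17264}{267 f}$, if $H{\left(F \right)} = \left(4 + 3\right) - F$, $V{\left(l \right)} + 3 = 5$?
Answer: $- \frac{1122160}{51531} \approx -21.776$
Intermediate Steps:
$V{\left(l \right)} = 2$ ($V{\left(l \right)} = -3 + 5 = 2$)
$H{\left(F \right)} = 7 - F$
$f = - \frac{193}{65}$ ($f = -3 + \frac{1}{4 \left(2 + \left(7 - \frac{7}{8}\right)\right)} = -3 + \frac{1}{4 \left(2 + \frac{49}{8}\right)} = -3 + \frac{1}{4 \cdot \frac{65}{8}} = -3 + \frac{1}{4} \cdot \frac{8}{65} = -3 + \frac{2}{65} = - \frac{193}{65} \approx -2.9692$)
$\frac{17264}{267 f} = \frac{17264}{267 \left(- \frac{193}{65}\right)} = \frac{17264}{- \frac{51531}{65}} = 17264 \left(- \frac{65}{51531}\right) = - \frac{1122160}{51531}$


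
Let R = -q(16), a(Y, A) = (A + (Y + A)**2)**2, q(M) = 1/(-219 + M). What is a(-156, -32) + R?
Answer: 253128280833/203 ≈ 1.2469e+9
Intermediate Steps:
a(Y, A) = (A + (A + Y)**2)**2
R = 1/203 (R = -1/(-219 + 16) = -1/(-203) = -1*(-1/203) = 1/203 ≈ 0.0049261)
a(-156, -32) + R = (-32 + (-32 - 156)**2)**2 + 1/203 = (-32 + (-188)**2)**2 + 1/203 = (-32 + 35344)**2 + 1/203 = 35312**2 + 1/203 = 1246937344 + 1/203 = 253128280833/203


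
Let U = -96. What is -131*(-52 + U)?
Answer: 19388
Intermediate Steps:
-131*(-52 + U) = -131*(-52 - 96) = -131*(-148) = 19388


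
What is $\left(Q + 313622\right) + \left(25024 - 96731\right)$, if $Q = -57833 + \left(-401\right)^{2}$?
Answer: $344883$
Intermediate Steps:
$Q = 102968$ ($Q = -57833 + 160801 = 102968$)
$\left(Q + 313622\right) + \left(25024 - 96731\right) = \left(102968 + 313622\right) + \left(25024 - 96731\right) = 416590 + \left(25024 - 96731\right) = 416590 - 71707 = 344883$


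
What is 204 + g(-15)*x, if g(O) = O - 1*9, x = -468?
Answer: 11436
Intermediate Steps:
g(O) = -9 + O (g(O) = O - 9 = -9 + O)
204 + g(-15)*x = 204 + (-9 - 15)*(-468) = 204 - 24*(-468) = 204 + 11232 = 11436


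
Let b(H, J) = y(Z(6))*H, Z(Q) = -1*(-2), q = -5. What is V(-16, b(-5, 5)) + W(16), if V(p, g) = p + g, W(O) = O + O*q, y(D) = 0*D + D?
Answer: -90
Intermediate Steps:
Z(Q) = 2
y(D) = D (y(D) = 0 + D = D)
b(H, J) = 2*H
W(O) = -4*O (W(O) = O + O*(-5) = O - 5*O = -4*O)
V(p, g) = g + p
V(-16, b(-5, 5)) + W(16) = (2*(-5) - 16) - 4*16 = (-10 - 16) - 64 = -26 - 64 = -90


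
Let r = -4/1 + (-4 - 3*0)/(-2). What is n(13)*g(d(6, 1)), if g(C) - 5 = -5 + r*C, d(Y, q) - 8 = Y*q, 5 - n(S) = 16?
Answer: 308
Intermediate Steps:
n(S) = -11 (n(S) = 5 - 1*16 = 5 - 16 = -11)
r = -2 (r = -4*1 + (-4 + 0)*(-½) = -4 - 4*(-½) = -4 + 2 = -2)
d(Y, q) = 8 + Y*q
g(C) = -2*C (g(C) = 5 + (-5 - 2*C) = -2*C)
n(13)*g(d(6, 1)) = -(-22)*(8 + 6*1) = -(-22)*(8 + 6) = -(-22)*14 = -11*(-28) = 308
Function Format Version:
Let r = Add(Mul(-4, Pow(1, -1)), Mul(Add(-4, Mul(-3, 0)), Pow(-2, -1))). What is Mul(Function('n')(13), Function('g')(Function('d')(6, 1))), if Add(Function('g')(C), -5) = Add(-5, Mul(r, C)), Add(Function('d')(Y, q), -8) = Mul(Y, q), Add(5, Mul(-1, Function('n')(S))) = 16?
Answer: 308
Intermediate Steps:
Function('n')(S) = -11 (Function('n')(S) = Add(5, Mul(-1, 16)) = Add(5, -16) = -11)
r = -2 (r = Add(Mul(-4, 1), Mul(Add(-4, 0), Rational(-1, 2))) = Add(-4, Mul(-4, Rational(-1, 2))) = Add(-4, 2) = -2)
Function('d')(Y, q) = Add(8, Mul(Y, q))
Function('g')(C) = Mul(-2, C) (Function('g')(C) = Add(5, Add(-5, Mul(-2, C))) = Mul(-2, C))
Mul(Function('n')(13), Function('g')(Function('d')(6, 1))) = Mul(-11, Mul(-2, Add(8, Mul(6, 1)))) = Mul(-11, Mul(-2, Add(8, 6))) = Mul(-11, Mul(-2, 14)) = Mul(-11, -28) = 308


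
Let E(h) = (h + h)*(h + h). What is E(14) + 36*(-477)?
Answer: -16388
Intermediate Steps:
E(h) = 4*h² (E(h) = (2*h)*(2*h) = 4*h²)
E(14) + 36*(-477) = 4*14² + 36*(-477) = 4*196 - 17172 = 784 - 17172 = -16388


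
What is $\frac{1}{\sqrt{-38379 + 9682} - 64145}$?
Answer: $- \frac{64145}{4114609722} - \frac{i \sqrt{28697}}{4114609722} \approx -1.559 \cdot 10^{-5} - 4.1171 \cdot 10^{-8} i$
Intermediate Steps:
$\frac{1}{\sqrt{-38379 + 9682} - 64145} = \frac{1}{\sqrt{-28697} - 64145} = \frac{1}{i \sqrt{28697} - 64145} = \frac{1}{-64145 + i \sqrt{28697}}$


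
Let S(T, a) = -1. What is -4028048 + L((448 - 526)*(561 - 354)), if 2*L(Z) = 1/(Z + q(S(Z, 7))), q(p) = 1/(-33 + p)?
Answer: -2211257370337/548965 ≈ -4.0280e+6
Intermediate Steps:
L(Z) = 1/(2*(-1/34 + Z)) (L(Z) = 1/(2*(Z + 1/(-33 - 1))) = 1/(2*(Z + 1/(-34))) = 1/(2*(Z - 1/34)) = 1/(2*(-1/34 + Z)))
-4028048 + L((448 - 526)*(561 - 354)) = -4028048 + 17/(-1 + 34*((448 - 526)*(561 - 354))) = -4028048 + 17/(-1 + 34*(-78*207)) = -4028048 + 17/(-1 + 34*(-16146)) = -4028048 + 17/(-1 - 548964) = -4028048 + 17/(-548965) = -4028048 + 17*(-1/548965) = -4028048 - 17/548965 = -2211257370337/548965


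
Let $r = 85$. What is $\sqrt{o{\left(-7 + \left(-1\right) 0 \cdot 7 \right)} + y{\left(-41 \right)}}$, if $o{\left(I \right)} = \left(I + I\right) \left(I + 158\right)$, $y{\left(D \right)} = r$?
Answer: $i \sqrt{2029} \approx 45.044 i$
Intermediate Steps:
$y{\left(D \right)} = 85$
$o{\left(I \right)} = 2 I \left(158 + I\right)$
$\sqrt{o{\left(-7 + \left(-1\right) 0 \cdot 7 \right)} + y{\left(-41 \right)}} = \sqrt{2 \left(-7 + \left(-1\right) 0 \cdot 7\right) \left(158 - \left(7 - \left(-1\right) 0 \cdot 7\right)\right) + 85} = \sqrt{2 \left(-7 + 0 \cdot 7\right) \left(158 + \left(-7 + 0 \cdot 7\right)\right) + 85} = \sqrt{2 \left(-7 + 0\right) \left(158 + \left(-7 + 0\right)\right) + 85} = \sqrt{2 \left(-7\right) \left(158 - 7\right) + 85} = \sqrt{2 \left(-7\right) 151 + 85} = \sqrt{-2114 + 85} = \sqrt{-2029} = i \sqrt{2029}$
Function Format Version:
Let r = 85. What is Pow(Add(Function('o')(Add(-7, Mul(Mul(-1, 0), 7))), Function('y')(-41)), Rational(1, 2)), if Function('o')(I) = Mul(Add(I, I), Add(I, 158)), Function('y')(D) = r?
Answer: Mul(I, Pow(2029, Rational(1, 2))) ≈ Mul(45.044, I)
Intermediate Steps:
Function('y')(D) = 85
Function('o')(I) = Mul(2, I, Add(158, I)) (Function('o')(I) = Mul(Mul(2, I), Add(158, I)) = Mul(2, I, Add(158, I)))
Pow(Add(Function('o')(Add(-7, Mul(Mul(-1, 0), 7))), Function('y')(-41)), Rational(1, 2)) = Pow(Add(Mul(2, Add(-7, Mul(Mul(-1, 0), 7)), Add(158, Add(-7, Mul(Mul(-1, 0), 7)))), 85), Rational(1, 2)) = Pow(Add(Mul(2, Add(-7, Mul(0, 7)), Add(158, Add(-7, Mul(0, 7)))), 85), Rational(1, 2)) = Pow(Add(Mul(2, Add(-7, 0), Add(158, Add(-7, 0))), 85), Rational(1, 2)) = Pow(Add(Mul(2, -7, Add(158, -7)), 85), Rational(1, 2)) = Pow(Add(Mul(2, -7, 151), 85), Rational(1, 2)) = Pow(Add(-2114, 85), Rational(1, 2)) = Pow(-2029, Rational(1, 2)) = Mul(I, Pow(2029, Rational(1, 2)))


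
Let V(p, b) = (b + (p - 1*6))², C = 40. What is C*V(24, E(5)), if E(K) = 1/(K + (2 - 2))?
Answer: 66248/5 ≈ 13250.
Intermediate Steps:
E(K) = 1/K (E(K) = 1/(K + 0) = 1/K)
V(p, b) = (-6 + b + p)² (V(p, b) = (b + (p - 6))² = (b + (-6 + p))² = (-6 + b + p)²)
C*V(24, E(5)) = 40*(-6 + 1/5 + 24)² = 40*(-6 + ⅕ + 24)² = 40*(91/5)² = 40*(8281/25) = 66248/5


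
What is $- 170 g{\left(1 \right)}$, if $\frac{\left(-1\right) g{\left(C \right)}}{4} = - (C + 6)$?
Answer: $-4760$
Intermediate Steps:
$g{\left(C \right)} = 24 + 4 C$ ($g{\left(C \right)} = - 4 \left(- (C + 6)\right) = - 4 \left(- (6 + C)\right) = - 4 \left(-6 - C\right) = 24 + 4 C$)
$- 170 g{\left(1 \right)} = - 170 \left(24 + 4 \cdot 1\right) = - 170 \left(24 + 4\right) = \left(-170\right) 28 = -4760$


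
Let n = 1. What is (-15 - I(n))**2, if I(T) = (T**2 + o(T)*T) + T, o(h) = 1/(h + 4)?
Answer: 7396/25 ≈ 295.84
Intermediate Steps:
o(h) = 1/(4 + h)
I(T) = T + T**2 + T/(4 + T) (I(T) = (T**2 + T/(4 + T)) + T = T + T**2 + T/(4 + T))
(-15 - I(n))**2 = (-15 - (1 + (1 + 1)*(4 + 1))/(4 + 1))**2 = (-15 - (1 + 2*5)/5)**2 = (-15 - (1 + 10)/5)**2 = (-15 - 11/5)**2 = (-86/5)**2 = 7396/25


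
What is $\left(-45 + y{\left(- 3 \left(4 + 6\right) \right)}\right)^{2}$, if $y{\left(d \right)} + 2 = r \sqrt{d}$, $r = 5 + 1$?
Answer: $1129 - 564 i \sqrt{30} \approx 1129.0 - 3089.2 i$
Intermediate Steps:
$r = 6$
$y{\left(d \right)} = -2 + 6 \sqrt{d}$
$\left(-45 + y{\left(- 3 \left(4 + 6\right) \right)}\right)^{2} = \left(-45 - \left(2 - 6 \sqrt{- 3 \left(4 + 6\right)}\right)\right)^{2} = \left(-45 - \left(2 - 6 \sqrt{\left(-3\right) 10}\right)\right)^{2} = \left(-45 - \left(2 - 6 \sqrt{-30}\right)\right)^{2} = \left(-45 - \left(2 - 6 i \sqrt{30}\right)\right)^{2} = \left(-47 + 6 i \sqrt{30}\right)^{2}$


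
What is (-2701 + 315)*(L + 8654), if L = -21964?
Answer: 31757660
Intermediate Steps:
(-2701 + 315)*(L + 8654) = (-2701 + 315)*(-21964 + 8654) = -2386*(-13310) = 31757660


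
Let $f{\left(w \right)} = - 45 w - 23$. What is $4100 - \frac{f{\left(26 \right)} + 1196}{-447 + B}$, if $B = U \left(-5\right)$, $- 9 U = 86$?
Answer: $\frac{14731327}{3593} \approx 4100.0$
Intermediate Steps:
$U = - \frac{86}{9}$ ($U = \left(- \frac{1}{9}\right) 86 = - \frac{86}{9} \approx -9.5556$)
$B = \frac{430}{9}$ ($B = \left(- \frac{86}{9}\right) \left(-5\right) = \frac{430}{9} \approx 47.778$)
$f{\left(w \right)} = -23 - 45 w$
$4100 - \frac{f{\left(26 \right)} + 1196}{-447 + B} = 4100 - \frac{\left(-23 - 1170\right) + 1196}{-447 + \frac{430}{9}} = 4100 - \frac{\left(-23 - 1170\right) + 1196}{- \frac{3593}{9}} = 4100 - \left(-1193 + 1196\right) \left(- \frac{9}{3593}\right) = 4100 - 3 \left(- \frac{9}{3593}\right) = 4100 - - \frac{27}{3593} = 4100 + \frac{27}{3593} = \frac{14731327}{3593}$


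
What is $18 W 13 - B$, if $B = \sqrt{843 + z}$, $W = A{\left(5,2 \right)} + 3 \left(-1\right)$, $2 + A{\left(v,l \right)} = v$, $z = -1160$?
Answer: $- i \sqrt{317} \approx - 17.805 i$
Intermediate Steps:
$A{\left(v,l \right)} = -2 + v$
$W = 0$ ($W = \left(-2 + 5\right) + 3 \left(-1\right) = 3 - 3 = 0$)
$B = i \sqrt{317}$ ($B = \sqrt{843 - 1160} = \sqrt{-317} = i \sqrt{317} \approx 17.805 i$)
$18 W 13 - B = 18 \cdot 0 \cdot 13 - i \sqrt{317} = 0 \cdot 13 - i \sqrt{317} = 0 - i \sqrt{317} = - i \sqrt{317}$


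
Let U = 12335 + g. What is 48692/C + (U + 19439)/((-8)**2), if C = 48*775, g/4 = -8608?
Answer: -2992541/74400 ≈ -40.222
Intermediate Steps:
g = -34432 (g = 4*(-8608) = -34432)
C = 37200
U = -22097 (U = 12335 - 34432 = -22097)
48692/C + (U + 19439)/((-8)**2) = 48692/37200 + (-22097 + 19439)/((-8)**2) = 48692*(1/37200) - 2658/64 = 12173/9300 - 2658*1/64 = 12173/9300 - 1329/32 = -2992541/74400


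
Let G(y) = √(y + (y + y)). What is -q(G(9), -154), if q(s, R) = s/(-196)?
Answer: 3*√3/196 ≈ 0.026511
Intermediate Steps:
G(y) = √3*√y (G(y) = √(y + 2*y) = √(3*y) = √3*√y)
q(s, R) = -s/196 (q(s, R) = s*(-1/196) = -s/196)
-q(G(9), -154) = -(-1)*√3*√9/196 = -(-1)*√3*3/196 = -(-1)*3*√3/196 = -(-3)*√3/196 = 3*√3/196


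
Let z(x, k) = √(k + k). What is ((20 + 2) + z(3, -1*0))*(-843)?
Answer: -18546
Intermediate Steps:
z(x, k) = √2*√k (z(x, k) = √(2*k) = √2*√k)
((20 + 2) + z(3, -1*0))*(-843) = ((20 + 2) + √2*√(-1*0))*(-843) = (22 + √2*√0)*(-843) = (22 + √2*0)*(-843) = (22 + 0)*(-843) = 22*(-843) = -18546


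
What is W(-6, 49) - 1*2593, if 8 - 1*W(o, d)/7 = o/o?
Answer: -2544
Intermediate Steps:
W(o, d) = 49 (W(o, d) = 56 - 7*o/o = 56 - 7*1 = 56 - 7 = 49)
W(-6, 49) - 1*2593 = 49 - 1*2593 = 49 - 2593 = -2544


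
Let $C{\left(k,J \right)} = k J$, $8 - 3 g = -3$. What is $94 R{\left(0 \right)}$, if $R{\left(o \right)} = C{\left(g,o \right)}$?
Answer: $0$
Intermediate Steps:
$g = \frac{11}{3}$ ($g = \frac{8}{3} - -1 = \frac{8}{3} + 1 = \frac{11}{3} \approx 3.6667$)
$C{\left(k,J \right)} = J k$
$R{\left(o \right)} = \frac{11 o}{3}$ ($R{\left(o \right)} = o \frac{11}{3} = \frac{11 o}{3}$)
$94 R{\left(0 \right)} = 94 \cdot \frac{11}{3} \cdot 0 = 94 \cdot 0 = 0$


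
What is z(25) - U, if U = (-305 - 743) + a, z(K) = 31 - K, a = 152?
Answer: 902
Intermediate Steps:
U = -896 (U = (-305 - 743) + 152 = -1048 + 152 = -896)
z(25) - U = (31 - 1*25) - 1*(-896) = (31 - 25) + 896 = 6 + 896 = 902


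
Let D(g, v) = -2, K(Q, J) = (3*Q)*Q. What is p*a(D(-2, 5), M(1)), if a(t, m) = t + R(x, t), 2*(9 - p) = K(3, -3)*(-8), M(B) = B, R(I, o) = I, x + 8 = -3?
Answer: -1521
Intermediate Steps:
x = -11 (x = -8 - 3 = -11)
K(Q, J) = 3*Q**2
p = 117 (p = 9 - 3*3**2*(-8)/2 = 9 - 3*9*(-8)/2 = 9 - 27*(-8)/2 = 9 - 1/2*(-216) = 9 + 108 = 117)
a(t, m) = -11 + t (a(t, m) = t - 11 = -11 + t)
p*a(D(-2, 5), M(1)) = 117*(-11 - 2) = 117*(-13) = -1521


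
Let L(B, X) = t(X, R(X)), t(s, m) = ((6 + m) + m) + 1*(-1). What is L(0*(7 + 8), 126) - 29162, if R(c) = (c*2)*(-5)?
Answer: -31677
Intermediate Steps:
R(c) = -10*c (R(c) = (2*c)*(-5) = -10*c)
t(s, m) = 5 + 2*m (t(s, m) = (6 + 2*m) - 1 = 5 + 2*m)
L(B, X) = 5 - 20*X (L(B, X) = 5 + 2*(-10*X) = 5 - 20*X)
L(0*(7 + 8), 126) - 29162 = (5 - 20*126) - 29162 = (5 - 2520) - 29162 = -2515 - 29162 = -31677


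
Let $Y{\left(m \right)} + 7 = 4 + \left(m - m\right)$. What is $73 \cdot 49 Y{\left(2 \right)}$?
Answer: $-10731$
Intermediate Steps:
$Y{\left(m \right)} = -3$ ($Y{\left(m \right)} = -7 + \left(4 + \left(m - m\right)\right) = -7 + \left(4 + 0\right) = -7 + 4 = -3$)
$73 \cdot 49 Y{\left(2 \right)} = 73 \cdot 49 \left(-3\right) = 3577 \left(-3\right) = -10731$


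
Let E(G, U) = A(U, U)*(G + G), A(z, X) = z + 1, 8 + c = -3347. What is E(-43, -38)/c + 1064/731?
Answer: 1243678/2452505 ≈ 0.50710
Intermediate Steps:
c = -3355 (c = -8 - 3347 = -3355)
A(z, X) = 1 + z
E(G, U) = 2*G*(1 + U) (E(G, U) = (1 + U)*(G + G) = (1 + U)*(2*G) = 2*G*(1 + U))
E(-43, -38)/c + 1064/731 = (2*(-43)*(1 - 38))/(-3355) + 1064/731 = (2*(-43)*(-37))*(-1/3355) + 1064*(1/731) = 3182*(-1/3355) + 1064/731 = -3182/3355 + 1064/731 = 1243678/2452505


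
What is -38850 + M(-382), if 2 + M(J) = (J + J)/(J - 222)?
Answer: -5866461/151 ≈ -38851.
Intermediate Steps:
M(J) = -2 + 2*J/(-222 + J) (M(J) = -2 + (J + J)/(J - 222) = -2 + (2*J)/(-222 + J) = -2 + 2*J/(-222 + J))
-38850 + M(-382) = -38850 + 444/(-222 - 382) = -38850 + 444/(-604) = -38850 + 444*(-1/604) = -38850 - 111/151 = -5866461/151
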